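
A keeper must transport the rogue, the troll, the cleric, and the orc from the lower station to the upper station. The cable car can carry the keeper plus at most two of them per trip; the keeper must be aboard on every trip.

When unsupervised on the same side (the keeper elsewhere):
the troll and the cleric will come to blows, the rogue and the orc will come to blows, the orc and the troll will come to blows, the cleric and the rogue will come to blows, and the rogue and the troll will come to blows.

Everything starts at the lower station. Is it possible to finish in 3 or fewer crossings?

Counting alone: the keeper can take at most 2 across per trip to the upper station, so moving all 4 needs at least 2 loaded trips out, with a return between consecutive ones — at least 3 crossings.
The safety rule pushes this higher. Following every safe sequence of crossings, the most of the 4 that can be at the upper station as the cable car arrives there on crossing 3 is 3 — never all 4.
So the move cannot be finished within 3 crossings. (The shortest complete plan takes 5:)
1. Keeper goes to the upper station with the rogue and the troll.
2. Keeper goes back to the lower station with the rogue.
3. Keeper goes to the upper station with the cleric and the orc.
4. Keeper goes back to the lower station with the troll.
5. Keeper goes to the upper station with the rogue and the troll.

No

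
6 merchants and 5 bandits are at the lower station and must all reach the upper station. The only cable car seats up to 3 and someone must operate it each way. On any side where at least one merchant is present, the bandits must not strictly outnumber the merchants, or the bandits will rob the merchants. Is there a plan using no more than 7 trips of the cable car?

No

Counting alone: each trip to the upper station takes at most 3 across and each return brings at least 1 back, so after t trips out (and t−1 returns) at most 3t − (t−1) of the 11 are across; that first reaches 11 at t = 5, so at least 9 crossings are needed.
Since 7 < 9, 7 crossings cannot be enough. (The shortest complete plan in fact takes 9:)
1. 3 bandits → the upper station.  (the lower station: 6M 2B; the upper station: 0M 3B)
2. 1 bandit ← the lower station.  (the lower station: 6M 3B; the upper station: 0M 2B)
3. 3 merchants → the upper station.  (the lower station: 3M 3B; the upper station: 3M 2B)
4. 1 merchant ← the lower station.  (the lower station: 4M 3B; the upper station: 2M 2B)
5. 2 merchants and 1 bandit → the upper station.  (the lower station: 2M 2B; the upper station: 4M 3B)
6. 1 merchant ← the lower station.  (the lower station: 3M 2B; the upper station: 3M 3B)
7. 2 merchants and 1 bandit → the upper station.  (the lower station: 1M 1B; the upper station: 5M 4B)
8. 1 merchant ← the lower station.  (the lower station: 2M 1B; the upper station: 4M 4B)
9. 2 merchants and 1 bandit → the upper station.  (the lower station: 0M 0B; the upper station: 6M 5B)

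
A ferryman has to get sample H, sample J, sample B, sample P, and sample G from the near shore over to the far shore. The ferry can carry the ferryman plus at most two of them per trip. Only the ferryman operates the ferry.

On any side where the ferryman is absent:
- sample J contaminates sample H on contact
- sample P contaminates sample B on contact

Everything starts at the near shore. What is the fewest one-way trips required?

Counting alone: the ferryman can take at most 2 across per trip to the far shore, so moving all 5 needs at least 3 loaded trips out, with a return between consecutive ones — at least 5 crossings.
The plan below uses exactly 5 crossings, so it is optimal:
1. Ferryman goes to the far shore with sample B and sample H.
2. Ferryman goes back to the near shore alone.
3. Ferryman goes to the far shore with sample G.
4. Ferryman goes back to the near shore alone.
5. Ferryman goes to the far shore with sample J and sample P.

5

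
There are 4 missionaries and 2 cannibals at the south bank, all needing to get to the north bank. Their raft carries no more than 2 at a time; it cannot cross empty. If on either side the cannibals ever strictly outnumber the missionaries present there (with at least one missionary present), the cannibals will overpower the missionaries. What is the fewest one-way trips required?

Counting alone: each trip to the north bank takes at most 2 across and each return brings at least 1 back, so after t trips out (and t−1 returns) at most 2t − (t−1) of the 6 are across; that first reaches 6 at t = 5, so at least 9 crossings are needed.
The plan below uses exactly 9 crossings, so it is optimal:
1. 2 cannibals → the north bank.  (the south bank: 4M 0C; the north bank: 0M 2C)
2. 1 cannibal ← the south bank.  (the south bank: 4M 1C; the north bank: 0M 1C)
3. 2 missionaries → the north bank.  (the south bank: 2M 1C; the north bank: 2M 1C)
4. 1 cannibal ← the south bank.  (the south bank: 2M 2C; the north bank: 2M 0C)
5. 2 cannibals → the north bank.  (the south bank: 2M 0C; the north bank: 2M 2C)
6. 1 cannibal ← the south bank.  (the south bank: 2M 1C; the north bank: 2M 1C)
7. 1 missionary and 1 cannibal → the north bank.  (the south bank: 1M 0C; the north bank: 3M 2C)
8. 1 cannibal ← the south bank.  (the south bank: 1M 1C; the north bank: 3M 1C)
9. 1 missionary and 1 cannibal → the north bank.  (the south bank: 0M 0C; the north bank: 4M 2C)

9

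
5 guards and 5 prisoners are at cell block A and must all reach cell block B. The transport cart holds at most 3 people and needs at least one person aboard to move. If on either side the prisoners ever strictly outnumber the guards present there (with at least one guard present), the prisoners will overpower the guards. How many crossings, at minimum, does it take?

11

Counting alone: each trip to cell block B takes at most 3 across and each return brings at least 1 back, so after t trips out (and t−1 returns) at most 3t − (t−1) of the 10 are across; that first reaches 10 at t = 5, so at least 9 crossings are needed.
The safety rule pushes this higher. Following every safe sequence of crossings, the most of the 10 that can be at cell block B as the transport cart arrives there on crossing 9 is 9 — never all 10.
So no plan with fewer than 11 crossings exists, and this one achieves 11:
1. 2 prisoners → cell block B.  (cell block A: 5G 3P; cell block B: 0G 2P)
2. 1 prisoner ← cell block A.  (cell block A: 5G 4P; cell block B: 0G 1P)
3. 3 prisoners → cell block B.  (cell block A: 5G 1P; cell block B: 0G 4P)
4. 1 prisoner ← cell block A.  (cell block A: 5G 2P; cell block B: 0G 3P)
5. 3 guards → cell block B.  (cell block A: 2G 2P; cell block B: 3G 3P)
6. 1 guard and 1 prisoner ← cell block A.  (cell block A: 3G 3P; cell block B: 2G 2P)
7. 3 guards → cell block B.  (cell block A: 0G 3P; cell block B: 5G 2P)
8. 1 prisoner ← cell block A.  (cell block A: 0G 4P; cell block B: 5G 1P)
9. 2 prisoners → cell block B.  (cell block A: 0G 2P; cell block B: 5G 3P)
10. 1 prisoner ← cell block A.  (cell block A: 0G 3P; cell block B: 5G 2P)
11. 3 prisoners → cell block B.  (cell block A: 0G 0P; cell block B: 5G 5P)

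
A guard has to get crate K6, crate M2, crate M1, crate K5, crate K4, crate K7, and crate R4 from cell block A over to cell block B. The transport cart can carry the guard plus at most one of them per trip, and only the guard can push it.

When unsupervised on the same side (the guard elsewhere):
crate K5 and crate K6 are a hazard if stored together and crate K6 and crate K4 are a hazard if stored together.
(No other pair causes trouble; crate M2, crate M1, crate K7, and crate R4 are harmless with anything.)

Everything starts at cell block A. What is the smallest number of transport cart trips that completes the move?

Counting alone: the guard can take at most 1 across per trip to cell block B, so moving all 7 needs at least 7 loaded trips out, with a return between consecutive ones — at least 13 crossings.
The safety rule pushes this higher. Following every safe sequence of crossings, the most of the 7 that can be at cell block B as the transport cart arrives there on crossing 13 is 6 — never all 7.
So no plan with fewer than 15 crossings exists, and this one achieves 15:
1. Guard goes to cell block B with crate K6.
2. Guard goes back to cell block A alone.
3. Guard goes to cell block B with crate M2.
4. Guard goes back to cell block A alone.
5. Guard goes to cell block B with crate M1.
6. Guard goes back to cell block A alone.
7. Guard goes to cell block B with crate K5.
8. Guard goes back to cell block A with crate K6.
9. Guard goes to cell block B with crate K4.
10. Guard goes back to cell block A alone.
11. Guard goes to cell block B with crate K7.
12. Guard goes back to cell block A alone.
13. Guard goes to cell block B with crate R4.
14. Guard goes back to cell block A alone.
15. Guard goes to cell block B with crate K6.

15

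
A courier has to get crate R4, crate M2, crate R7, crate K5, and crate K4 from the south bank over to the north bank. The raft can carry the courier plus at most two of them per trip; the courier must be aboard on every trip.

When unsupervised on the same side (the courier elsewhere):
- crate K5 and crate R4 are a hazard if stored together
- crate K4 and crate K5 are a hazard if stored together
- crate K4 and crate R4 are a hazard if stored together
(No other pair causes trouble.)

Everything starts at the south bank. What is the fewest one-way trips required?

7

Counting alone: the courier can take at most 2 across per trip to the north bank, so moving all 5 needs at least 3 loaded trips out, with a return between consecutive ones — at least 5 crossings.
The safety rule pushes this higher. Following every safe sequence of crossings, the most of the 5 that can be at the north bank as the raft arrives there on crossing 5 is 4 — never all 5.
So no plan with fewer than 7 crossings exists, and this one achieves 7:
1. Courier goes to the north bank with crate K5 and crate R4.  [the south bank: crate K4, crate M2, crate R7 | the north bank: crate K5, crate R4]
2. Courier goes back to the south bank with crate R4.  [the south bank: crate K4, crate M2, crate R4, crate R7 | the north bank: crate K5]
3. Courier goes to the north bank with crate M2 and crate R4.  [the south bank: crate K4, crate R7 | the north bank: crate K5, crate M2, crate R4]
4. Courier goes back to the south bank with crate R4.  [the south bank: crate K4, crate R4, crate R7 | the north bank: crate K5, crate M2]
5. Courier goes to the north bank with crate R4 and crate R7.  [the south bank: crate K4 | the north bank: crate K5, crate M2, crate R4, crate R7]
6. Courier goes back to the south bank with crate R4.  [the south bank: crate K4, crate R4 | the north bank: crate K5, crate M2, crate R7]
7. Courier goes to the north bank with crate K4 and crate R4.  [the south bank: — | the north bank: crate K4, crate K5, crate M2, crate R4, crate R7]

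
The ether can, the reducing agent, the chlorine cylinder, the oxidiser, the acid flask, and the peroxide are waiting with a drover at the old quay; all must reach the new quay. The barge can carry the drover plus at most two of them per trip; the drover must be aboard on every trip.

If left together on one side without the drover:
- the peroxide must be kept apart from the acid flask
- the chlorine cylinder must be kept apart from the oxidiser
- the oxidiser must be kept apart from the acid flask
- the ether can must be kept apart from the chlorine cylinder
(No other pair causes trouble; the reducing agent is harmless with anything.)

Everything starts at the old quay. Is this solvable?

Yes

1. Drover goes to the new quay with the acid flask and the chlorine cylinder.  [the old quay: the ether can, the oxidiser, the peroxide, the reducing agent | the new quay: the acid flask, the chlorine cylinder]
2. Drover goes back to the old quay alone.  [the old quay: the ether can, the oxidiser, the peroxide, the reducing agent | the new quay: the acid flask, the chlorine cylinder]
3. Drover goes to the new quay with the ether can and the reducing agent.  [the old quay: the oxidiser, the peroxide | the new quay: the acid flask, the chlorine cylinder, the ether can, the reducing agent]
4. Drover goes back to the old quay with the chlorine cylinder.  [the old quay: the chlorine cylinder, the oxidiser, the peroxide | the new quay: the acid flask, the ether can, the reducing agent]
5. Drover goes to the new quay with the oxidiser and the peroxide.  [the old quay: the chlorine cylinder | the new quay: the acid flask, the ether can, the oxidiser, the peroxide, the reducing agent]
6. Drover goes back to the old quay with the acid flask.  [the old quay: the acid flask, the chlorine cylinder | the new quay: the ether can, the oxidiser, the peroxide, the reducing agent]
7. Drover goes to the new quay with the acid flask and the chlorine cylinder.  [the old quay: — | the new quay: the acid flask, the chlorine cylinder, the ether can, the oxidiser, the peroxide, the reducing agent]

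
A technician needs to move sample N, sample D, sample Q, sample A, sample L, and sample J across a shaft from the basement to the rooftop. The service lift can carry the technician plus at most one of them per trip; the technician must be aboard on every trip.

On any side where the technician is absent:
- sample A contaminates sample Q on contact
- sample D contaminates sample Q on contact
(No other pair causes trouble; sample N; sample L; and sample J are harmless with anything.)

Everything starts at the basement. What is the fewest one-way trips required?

Counting alone: the technician can take at most 1 across per trip to the rooftop, so moving all 6 needs at least 6 loaded trips out, with a return between consecutive ones — at least 11 crossings.
The safety rule pushes this higher. Following every safe sequence of crossings, the most of the 6 that can be at the rooftop as the service lift arrives there on crossing 11 is 5 — never all 6.
So no plan with fewer than 13 crossings exists, and this one achieves 13:
1. Technician goes to the rooftop with sample Q.  [the basement: sample A, sample D, sample J, sample L, sample N | the rooftop: sample Q]
2. Technician goes back to the basement alone.  [the basement: sample A, sample D, sample J, sample L, sample N | the rooftop: sample Q]
3. Technician goes to the rooftop with sample N.  [the basement: sample A, sample D, sample J, sample L | the rooftop: sample N, sample Q]
4. Technician goes back to the basement alone.  [the basement: sample A, sample D, sample J, sample L | the rooftop: sample N, sample Q]
5. Technician goes to the rooftop with sample D.  [the basement: sample A, sample J, sample L | the rooftop: sample D, sample N, sample Q]
6. Technician goes back to the basement with sample Q.  [the basement: sample A, sample J, sample L, sample Q | the rooftop: sample D, sample N]
7. Technician goes to the rooftop with sample A.  [the basement: sample J, sample L, sample Q | the rooftop: sample A, sample D, sample N]
8. Technician goes back to the basement alone.  [the basement: sample J, sample L, sample Q | the rooftop: sample A, sample D, sample N]
9. Technician goes to the rooftop with sample L.  [the basement: sample J, sample Q | the rooftop: sample A, sample D, sample L, sample N]
10. Technician goes back to the basement alone.  [the basement: sample J, sample Q | the rooftop: sample A, sample D, sample L, sample N]
11. Technician goes to the rooftop with sample J.  [the basement: sample Q | the rooftop: sample A, sample D, sample J, sample L, sample N]
12. Technician goes back to the basement alone.  [the basement: sample Q | the rooftop: sample A, sample D, sample J, sample L, sample N]
13. Technician goes to the rooftop with sample Q.  [the basement: — | the rooftop: sample A, sample D, sample J, sample L, sample N, sample Q]

13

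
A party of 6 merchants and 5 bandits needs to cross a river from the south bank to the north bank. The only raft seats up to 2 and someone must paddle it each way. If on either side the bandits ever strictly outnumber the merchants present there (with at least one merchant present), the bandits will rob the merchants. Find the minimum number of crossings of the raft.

19

Counting alone: each trip to the north bank takes at most 2 across and each return brings at least 1 back, so after t trips out (and t−1 returns) at most 2t − (t−1) of the 11 are across; that first reaches 11 at t = 10, so at least 19 crossings are needed.
The plan below uses exactly 19 crossings, so it is optimal:
1. 2 bandits → the north bank.  (the south bank: 6M 3B; the north bank: 0M 2B)
2. 1 bandit ← the south bank.  (the south bank: 6M 4B; the north bank: 0M 1B)
3. 2 bandits → the north bank.  (the south bank: 6M 2B; the north bank: 0M 3B)
4. 1 bandit ← the south bank.  (the south bank: 6M 3B; the north bank: 0M 2B)
5. 2 merchants → the north bank.  (the south bank: 4M 3B; the north bank: 2M 2B)
6. 1 bandit ← the south bank.  (the south bank: 4M 4B; the north bank: 2M 1B)
7. 1 merchant and 1 bandit → the north bank.  (the south bank: 3M 3B; the north bank: 3M 2B)
8. 1 merchant ← the south bank.  (the south bank: 4M 3B; the north bank: 2M 2B)
9. 1 merchant and 1 bandit → the north bank.  (the south bank: 3M 2B; the north bank: 3M 3B)
10. 1 bandit ← the south bank.  (the south bank: 3M 3B; the north bank: 3M 2B)
11. 1 merchant and 1 bandit → the north bank.  (the south bank: 2M 2B; the north bank: 4M 3B)
12. 1 merchant ← the south bank.  (the south bank: 3M 2B; the north bank: 3M 3B)
13. 1 merchant and 1 bandit → the north bank.  (the south bank: 2M 1B; the north bank: 4M 4B)
14. 1 bandit ← the south bank.  (the south bank: 2M 2B; the north bank: 4M 3B)
15. 1 merchant and 1 bandit → the north bank.  (the south bank: 1M 1B; the north bank: 5M 4B)
16. 1 merchant ← the south bank.  (the south bank: 2M 1B; the north bank: 4M 4B)
17. 1 merchant and 1 bandit → the north bank.  (the south bank: 1M 0B; the north bank: 5M 5B)
18. 1 bandit ← the south bank.  (the south bank: 1M 1B; the north bank: 5M 4B)
19. 1 merchant and 1 bandit → the north bank.  (the south bank: 0M 0B; the north bank: 6M 5B)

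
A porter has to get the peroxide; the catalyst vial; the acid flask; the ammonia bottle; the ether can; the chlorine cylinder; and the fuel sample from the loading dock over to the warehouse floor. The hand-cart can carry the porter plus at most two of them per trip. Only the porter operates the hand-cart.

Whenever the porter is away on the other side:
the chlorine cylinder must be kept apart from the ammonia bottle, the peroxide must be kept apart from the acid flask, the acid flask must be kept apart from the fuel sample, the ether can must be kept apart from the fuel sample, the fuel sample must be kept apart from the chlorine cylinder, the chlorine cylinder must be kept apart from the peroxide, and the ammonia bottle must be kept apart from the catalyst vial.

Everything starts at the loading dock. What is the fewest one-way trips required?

Whatever the first load, the items left behind include a forbidden pair without the porter. No opening move is safe, so no plan exists.

impossible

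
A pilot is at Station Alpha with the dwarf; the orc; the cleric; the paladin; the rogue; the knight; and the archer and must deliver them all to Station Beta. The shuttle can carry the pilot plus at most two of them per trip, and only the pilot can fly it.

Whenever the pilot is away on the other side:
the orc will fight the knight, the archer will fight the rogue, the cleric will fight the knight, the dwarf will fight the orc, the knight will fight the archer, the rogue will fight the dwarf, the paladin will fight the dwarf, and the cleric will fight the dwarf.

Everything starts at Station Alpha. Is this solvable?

Whatever the first load, the items left behind include a forbidden pair without the pilot. No opening move is safe, so no plan exists.

No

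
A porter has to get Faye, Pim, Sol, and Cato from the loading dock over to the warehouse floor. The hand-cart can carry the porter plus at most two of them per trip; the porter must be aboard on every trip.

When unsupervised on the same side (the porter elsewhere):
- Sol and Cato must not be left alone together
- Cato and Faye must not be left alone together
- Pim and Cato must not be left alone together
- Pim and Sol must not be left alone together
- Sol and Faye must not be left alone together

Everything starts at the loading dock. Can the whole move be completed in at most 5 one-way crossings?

Yes

Yes — this plan uses 5 crossings (≤ 5):
1. Porter goes to the warehouse floor with Cato and Sol.
2. Porter goes back to the loading dock with Sol.
3. Porter goes to the warehouse floor with Faye and Pim.
4. Porter goes back to the loading dock with Cato.
5. Porter goes to the warehouse floor with Cato and Sol.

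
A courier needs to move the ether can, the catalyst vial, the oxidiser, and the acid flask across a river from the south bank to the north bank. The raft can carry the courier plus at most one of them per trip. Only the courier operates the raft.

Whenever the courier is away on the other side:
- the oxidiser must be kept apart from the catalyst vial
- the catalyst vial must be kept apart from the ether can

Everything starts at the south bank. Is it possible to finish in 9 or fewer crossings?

Yes — this plan uses 9 crossings (≤ 9):
1. Courier goes to the north bank with the catalyst vial.  [the south bank: the acid flask, the ether can, the oxidiser | the north bank: the catalyst vial]
2. Courier goes back to the south bank alone.  [the south bank: the acid flask, the ether can, the oxidiser | the north bank: the catalyst vial]
3. Courier goes to the north bank with the ether can.  [the south bank: the acid flask, the oxidiser | the north bank: the catalyst vial, the ether can]
4. Courier goes back to the south bank with the catalyst vial.  [the south bank: the acid flask, the catalyst vial, the oxidiser | the north bank: the ether can]
5. Courier goes to the north bank with the oxidiser.  [the south bank: the acid flask, the catalyst vial | the north bank: the ether can, the oxidiser]
6. Courier goes back to the south bank alone.  [the south bank: the acid flask, the catalyst vial | the north bank: the ether can, the oxidiser]
7. Courier goes to the north bank with the acid flask.  [the south bank: the catalyst vial | the north bank: the acid flask, the ether can, the oxidiser]
8. Courier goes back to the south bank alone.  [the south bank: the catalyst vial | the north bank: the acid flask, the ether can, the oxidiser]
9. Courier goes to the north bank with the catalyst vial.  [the south bank: — | the north bank: the acid flask, the catalyst vial, the ether can, the oxidiser]

Yes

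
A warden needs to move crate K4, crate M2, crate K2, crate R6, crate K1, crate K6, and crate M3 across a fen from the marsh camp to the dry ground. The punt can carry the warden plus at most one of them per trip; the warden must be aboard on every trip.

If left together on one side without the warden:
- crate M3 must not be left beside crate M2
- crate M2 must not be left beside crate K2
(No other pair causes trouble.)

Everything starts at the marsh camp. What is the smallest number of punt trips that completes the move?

15

Counting alone: the warden can take at most 1 across per trip to the dry ground, so moving all 7 needs at least 7 loaded trips out, with a return between consecutive ones — at least 13 crossings.
The safety rule pushes this higher. Following every safe sequence of crossings, the most of the 7 that can be at the dry ground as the punt arrives there on crossing 13 is 6 — never all 7.
So no plan with fewer than 15 crossings exists, and this one achieves 15:
1. Warden goes to the dry ground with crate M2.  [the marsh camp: crate K1, crate K2, crate K4, crate K6, crate M3, crate R6 | the dry ground: crate M2]
2. Warden goes back to the marsh camp alone.  [the marsh camp: crate K1, crate K2, crate K4, crate K6, crate M3, crate R6 | the dry ground: crate M2]
3. Warden goes to the dry ground with crate K4.  [the marsh camp: crate K1, crate K2, crate K6, crate M3, crate R6 | the dry ground: crate K4, crate M2]
4. Warden goes back to the marsh camp alone.  [the marsh camp: crate K1, crate K2, crate K6, crate M3, crate R6 | the dry ground: crate K4, crate M2]
5. Warden goes to the dry ground with crate K2.  [the marsh camp: crate K1, crate K6, crate M3, crate R6 | the dry ground: crate K2, crate K4, crate M2]
6. Warden goes back to the marsh camp with crate M2.  [the marsh camp: crate K1, crate K6, crate M2, crate M3, crate R6 | the dry ground: crate K2, crate K4]
7. Warden goes to the dry ground with crate M3.  [the marsh camp: crate K1, crate K6, crate M2, crate R6 | the dry ground: crate K2, crate K4, crate M3]
8. Warden goes back to the marsh camp alone.  [the marsh camp: crate K1, crate K6, crate M2, crate R6 | the dry ground: crate K2, crate K4, crate M3]
9. Warden goes to the dry ground with crate R6.  [the marsh camp: crate K1, crate K6, crate M2 | the dry ground: crate K2, crate K4, crate M3, crate R6]
10. Warden goes back to the marsh camp alone.  [the marsh camp: crate K1, crate K6, crate M2 | the dry ground: crate K2, crate K4, crate M3, crate R6]
11. Warden goes to the dry ground with crate K1.  [the marsh camp: crate K6, crate M2 | the dry ground: crate K1, crate K2, crate K4, crate M3, crate R6]
12. Warden goes back to the marsh camp alone.  [the marsh camp: crate K6, crate M2 | the dry ground: crate K1, crate K2, crate K4, crate M3, crate R6]
13. Warden goes to the dry ground with crate K6.  [the marsh camp: crate M2 | the dry ground: crate K1, crate K2, crate K4, crate K6, crate M3, crate R6]
14. Warden goes back to the marsh camp alone.  [the marsh camp: crate M2 | the dry ground: crate K1, crate K2, crate K4, crate K6, crate M3, crate R6]
15. Warden goes to the dry ground with crate M2.  [the marsh camp: — | the dry ground: crate K1, crate K2, crate K4, crate K6, crate M2, crate M3, crate R6]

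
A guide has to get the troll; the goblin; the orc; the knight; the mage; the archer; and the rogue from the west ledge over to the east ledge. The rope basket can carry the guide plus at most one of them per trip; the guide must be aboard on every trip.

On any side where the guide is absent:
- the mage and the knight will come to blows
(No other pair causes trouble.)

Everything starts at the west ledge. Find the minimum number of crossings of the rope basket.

13

Counting alone: the guide can take at most 1 across per trip to the east ledge, so moving all 7 needs at least 7 loaded trips out, with a return between consecutive ones — at least 13 crossings.
The plan below uses exactly 13 crossings, so it is optimal:
1. Guide goes to the east ledge with the knight.
2. Guide goes back to the west ledge alone.
3. Guide goes to the east ledge with the troll.
4. Guide goes back to the west ledge alone.
5. Guide goes to the east ledge with the goblin.
6. Guide goes back to the west ledge alone.
7. Guide goes to the east ledge with the orc.
8. Guide goes back to the west ledge alone.
9. Guide goes to the east ledge with the archer.
10. Guide goes back to the west ledge alone.
11. Guide goes to the east ledge with the rogue.
12. Guide goes back to the west ledge alone.
13. Guide goes to the east ledge with the mage.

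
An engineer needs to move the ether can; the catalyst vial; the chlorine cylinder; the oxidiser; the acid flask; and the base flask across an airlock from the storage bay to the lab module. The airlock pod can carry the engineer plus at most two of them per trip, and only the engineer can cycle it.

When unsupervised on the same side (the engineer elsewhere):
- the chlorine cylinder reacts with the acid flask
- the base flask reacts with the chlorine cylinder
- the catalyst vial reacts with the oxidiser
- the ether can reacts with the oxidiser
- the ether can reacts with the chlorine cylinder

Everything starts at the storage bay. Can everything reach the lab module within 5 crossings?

Counting alone: the engineer can take at most 2 across per trip to the lab module, so moving all 6 needs at least 3 loaded trips out, with a return between consecutive ones — at least 5 crossings.
The safety rule pushes this higher. Following every safe sequence of crossings, the most of the 6 that can be at the lab module as the airlock pod arrives there on crossing 5 is 5 — never all 6.
So the move cannot be finished within 5 crossings. (The shortest complete plan takes 7:)
1. Engineer goes to the lab module with the chlorine cylinder and the oxidiser.  [the storage bay: the acid flask, the base flask, the catalyst vial, the ether can | the lab module: the chlorine cylinder, the oxidiser]
2. Engineer goes back to the storage bay alone.  [the storage bay: the acid flask, the base flask, the catalyst vial, the ether can | the lab module: the chlorine cylinder, the oxidiser]
3. Engineer goes to the lab module with the catalyst vial and the ether can.  [the storage bay: the acid flask, the base flask | the lab module: the catalyst vial, the chlorine cylinder, the ether can, the oxidiser]
4. Engineer goes back to the storage bay with the chlorine cylinder and the oxidiser.  [the storage bay: the acid flask, the base flask, the chlorine cylinder, the oxidiser | the lab module: the catalyst vial, the ether can]
5. Engineer goes to the lab module with the acid flask and the base flask.  [the storage bay: the chlorine cylinder, the oxidiser | the lab module: the acid flask, the base flask, the catalyst vial, the ether can]
6. Engineer goes back to the storage bay alone.  [the storage bay: the chlorine cylinder, the oxidiser | the lab module: the acid flask, the base flask, the catalyst vial, the ether can]
7. Engineer goes to the lab module with the chlorine cylinder and the oxidiser.  [the storage bay: — | the lab module: the acid flask, the base flask, the catalyst vial, the chlorine cylinder, the ether can, the oxidiser]

No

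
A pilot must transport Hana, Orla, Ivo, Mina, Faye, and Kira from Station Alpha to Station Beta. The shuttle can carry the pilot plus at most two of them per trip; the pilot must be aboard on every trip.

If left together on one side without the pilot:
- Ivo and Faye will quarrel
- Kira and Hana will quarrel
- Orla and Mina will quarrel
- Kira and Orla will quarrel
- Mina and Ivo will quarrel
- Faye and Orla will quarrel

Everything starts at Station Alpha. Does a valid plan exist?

Whatever the first load, the items left behind include a forbidden pair without the pilot. No opening move is safe, so no plan exists.

No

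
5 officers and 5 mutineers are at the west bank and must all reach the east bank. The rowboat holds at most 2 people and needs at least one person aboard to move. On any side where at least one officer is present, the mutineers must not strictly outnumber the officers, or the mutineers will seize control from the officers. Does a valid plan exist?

Following every safe sequence of crossings from the start, the most of the 10 that can be at the east bank as the rowboat arrives there on crossings 1, 3, 5, 7 is 2, 3, 4, 5 respectively; the best ever achieved is 5 of 10.
From crossing 9 on, no configuration arises that was not already reachable earlier: only 13 distinct safe configurations (who is on which side, and where the rowboat is) can ever be reached, none of them has everyone across, and every continuation just revisits them. They are: 0 officers + 0 mutineers across (rowboat back at the start); 0 officers + 1 mutineer across (rowboat there); 0 officers + 1 mutineer across (rowboat back at the start); 0 officers + 2 mutineers across (rowboat there); 0 officers + 2 mutineers across (rowboat back at the start); 0 officers + 3 mutineers across (rowboat there); 0 officers + 3 mutineers across (rowboat back at the start); 0 officers + 4 mutineers across (rowboat there); 0 officers + 4 mutineers across (rowboat back at the start); 0 officers + 5 mutineers across (rowboat there); 1 officer + 1 mutineer across (rowboat there); 1 officer + 1 mutineer across (rowboat back at the start); 2 officers + 2 mutineers across (rowboat there). So no valid plan exists.

No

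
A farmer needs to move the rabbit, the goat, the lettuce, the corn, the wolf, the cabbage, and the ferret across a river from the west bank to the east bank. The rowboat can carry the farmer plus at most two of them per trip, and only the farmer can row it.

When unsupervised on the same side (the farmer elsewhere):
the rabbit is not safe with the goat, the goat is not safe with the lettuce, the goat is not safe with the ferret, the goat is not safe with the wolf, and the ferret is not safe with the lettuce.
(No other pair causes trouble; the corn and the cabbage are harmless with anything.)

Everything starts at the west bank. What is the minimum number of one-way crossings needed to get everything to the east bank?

Counting alone: the farmer can take at most 2 across per trip to the east bank, so moving all 7 needs at least 4 loaded trips out, with a return between consecutive ones — at least 7 crossings.
The safety rule pushes this higher. Following every safe sequence of crossings, the most of the 7 that can be at the east bank as the rowboat arrives there on crossings 7, 9 is 5, 6 respectively — never all 7.
So no plan with fewer than 11 crossings exists, and this one achieves 11:
1. Farmer goes to the east bank with the goat and the lettuce.
2. Farmer goes back to the west bank with the goat.
3. Farmer goes to the east bank with the goat and the rabbit.
4. Farmer goes back to the west bank with the goat.
5. Farmer goes to the east bank with the corn and the goat.
6. Farmer goes back to the west bank with the goat.
7. Farmer goes to the east bank with the goat and the wolf.
8. Farmer goes back to the west bank with the goat.
9. Farmer goes to the east bank with the cabbage and the goat.
10. Farmer goes back to the west bank with the goat.
11. Farmer goes to the east bank with the ferret and the goat.

11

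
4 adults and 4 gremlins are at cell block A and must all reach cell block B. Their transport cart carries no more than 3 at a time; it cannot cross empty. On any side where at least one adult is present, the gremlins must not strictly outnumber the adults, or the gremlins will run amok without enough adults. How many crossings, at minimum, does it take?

9

Counting alone: each trip to cell block B takes at most 3 across and each return brings at least 1 back, so after t trips out (and t−1 returns) at most 3t − (t−1) of the 8 are across; that first reaches 8 at t = 4, so at least 7 crossings are needed.
The safety rule pushes this higher. Following every safe sequence of crossings, the most of the 8 that can be at cell block B as the transport cart arrives there on crossing 7 is 7 — never all 8.
So no plan with fewer than 9 crossings exists, and this one achieves 9:
1. 2 gremlins → cell block B.  (cell block A: 4A 2G; cell block B: 0A 2G)
2. 1 gremlin ← cell block A.  (cell block A: 4A 3G; cell block B: 0A 1G)
3. 3 gremlins → cell block B.  (cell block A: 4A 0G; cell block B: 0A 4G)
4. 1 gremlin ← cell block A.  (cell block A: 4A 1G; cell block B: 0A 3G)
5. 3 adults → cell block B.  (cell block A: 1A 1G; cell block B: 3A 3G)
6. 1 adult and 1 gremlin ← cell block A.  (cell block A: 2A 2G; cell block B: 2A 2G)
7. 2 adults → cell block B.  (cell block A: 0A 2G; cell block B: 4A 2G)
8. 1 gremlin ← cell block A.  (cell block A: 0A 3G; cell block B: 4A 1G)
9. 3 gremlins → cell block B.  (cell block A: 0A 0G; cell block B: 4A 4G)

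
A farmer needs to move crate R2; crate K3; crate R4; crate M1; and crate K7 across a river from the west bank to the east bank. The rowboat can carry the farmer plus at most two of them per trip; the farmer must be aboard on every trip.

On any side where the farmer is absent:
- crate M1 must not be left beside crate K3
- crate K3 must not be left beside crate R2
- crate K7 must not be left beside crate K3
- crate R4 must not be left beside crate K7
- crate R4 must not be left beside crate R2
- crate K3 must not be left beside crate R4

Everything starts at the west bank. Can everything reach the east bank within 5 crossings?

No

Counting alone: the farmer can take at most 2 across per trip to the east bank, so moving all 5 needs at least 3 loaded trips out, with a return between consecutive ones — at least 5 crossings.
The safety rule pushes this higher. Following every safe sequence of crossings, the most of the 5 that can be at the east bank as the rowboat arrives there on crossing 5 is 4 — never all 5.
So the move cannot be finished within 5 crossings. (The shortest complete plan takes 7:)
1. Farmer goes to the east bank with crate K3 and crate R4.
2. Farmer goes back to the west bank with crate K3.
3. Farmer goes to the east bank with crate K3 and crate M1.
4. Farmer goes back to the west bank with crate K3.
5. Farmer goes to the east bank with crate K7 and crate R2.
6. Farmer goes back to the west bank with crate R4.
7. Farmer goes to the east bank with crate K3 and crate R4.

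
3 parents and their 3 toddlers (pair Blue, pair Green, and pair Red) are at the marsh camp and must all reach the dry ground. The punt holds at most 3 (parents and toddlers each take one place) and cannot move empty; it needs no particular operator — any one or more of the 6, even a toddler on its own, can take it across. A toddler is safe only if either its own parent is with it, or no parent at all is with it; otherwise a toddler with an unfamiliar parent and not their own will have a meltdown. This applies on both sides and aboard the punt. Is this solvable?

1. parent Blue and toddler Blue cross → the dry ground.
2. parent Blue crosses ← the marsh camp.
3. parent Blue, parent Green, and parent Red cross → the dry ground.
4. toddler Blue crosses ← the marsh camp.
5. toddler Blue, toddler Green, and toddler Red cross → the dry ground.

Yes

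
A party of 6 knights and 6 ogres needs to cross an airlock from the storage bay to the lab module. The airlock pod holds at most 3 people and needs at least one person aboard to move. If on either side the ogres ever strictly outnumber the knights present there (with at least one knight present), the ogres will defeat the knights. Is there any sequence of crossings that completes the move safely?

No

Following every safe sequence of crossings from the start, the most of the 12 that can be at the lab module as the airlock pod arrives there on crossings 1, 3, 5 is 3, 5, 6 respectively; the best ever achieved is 6 of 12.
From crossing 7 on, no configuration arises that was not already reachable earlier: only 17 distinct safe configurations (who is on which side, and where the airlock pod is) can ever be reached, none of them has everyone across, and every continuation just revisits them. They are: 0 knights + 0 ogres across (airlock pod back at the start); 0 knights + 1 ogre across (airlock pod there); 0 knights + 1 ogre across (airlock pod back at the start); 0 knights + 2 ogres across (airlock pod there); 0 knights + 2 ogres across (airlock pod back at the start); 0 knights + 3 ogres across (airlock pod there); 0 knights + 3 ogres across (airlock pod back at the start); 0 knights + 4 ogres across (airlock pod there); 0 knights + 4 ogres across (airlock pod back at the start); 0 knights + 5 ogres across (airlock pod there); 0 knights + 5 ogres across (airlock pod back at the start); 0 knights + 6 ogres across (airlock pod there); 1 knight + 1 ogre across (airlock pod there); 1 knight + 1 ogre across (airlock pod back at the start); 2 knights + 2 ogres across (airlock pod there); 2 knights + 2 ogres across (airlock pod back at the start); 3 knights + 3 ogres across (airlock pod there). So no valid plan exists.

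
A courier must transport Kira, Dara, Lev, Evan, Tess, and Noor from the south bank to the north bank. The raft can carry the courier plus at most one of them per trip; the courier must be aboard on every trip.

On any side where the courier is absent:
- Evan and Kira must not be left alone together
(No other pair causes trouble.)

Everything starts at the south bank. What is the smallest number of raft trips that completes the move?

11

Counting alone: the courier can take at most 1 across per trip to the north bank, so moving all 6 needs at least 6 loaded trips out, with a return between consecutive ones — at least 11 crossings.
The plan below uses exactly 11 crossings, so it is optimal:
1. Courier goes to the north bank with Kira.  [the south bank: Dara, Evan, Lev, Noor, Tess | the north bank: Kira]
2. Courier goes back to the south bank alone.  [the south bank: Dara, Evan, Lev, Noor, Tess | the north bank: Kira]
3. Courier goes to the north bank with Dara.  [the south bank: Evan, Lev, Noor, Tess | the north bank: Dara, Kira]
4. Courier goes back to the south bank alone.  [the south bank: Evan, Lev, Noor, Tess | the north bank: Dara, Kira]
5. Courier goes to the north bank with Lev.  [the south bank: Evan, Noor, Tess | the north bank: Dara, Kira, Lev]
6. Courier goes back to the south bank alone.  [the south bank: Evan, Noor, Tess | the north bank: Dara, Kira, Lev]
7. Courier goes to the north bank with Tess.  [the south bank: Evan, Noor | the north bank: Dara, Kira, Lev, Tess]
8. Courier goes back to the south bank alone.  [the south bank: Evan, Noor | the north bank: Dara, Kira, Lev, Tess]
9. Courier goes to the north bank with Noor.  [the south bank: Evan | the north bank: Dara, Kira, Lev, Noor, Tess]
10. Courier goes back to the south bank alone.  [the south bank: Evan | the north bank: Dara, Kira, Lev, Noor, Tess]
11. Courier goes to the north bank with Evan.  [the south bank: — | the north bank: Dara, Evan, Kira, Lev, Noor, Tess]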